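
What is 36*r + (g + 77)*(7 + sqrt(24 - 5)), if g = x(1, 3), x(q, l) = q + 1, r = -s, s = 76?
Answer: -2183 + 79*sqrt(19) ≈ -1838.6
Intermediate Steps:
r = -76 (r = -1*76 = -76)
x(q, l) = 1 + q
g = 2 (g = 1 + 1 = 2)
36*r + (g + 77)*(7 + sqrt(24 - 5)) = 36*(-76) + (2 + 77)*(7 + sqrt(24 - 5)) = -2736 + 79*(7 + sqrt(19)) = -2736 + (553 + 79*sqrt(19)) = -2183 + 79*sqrt(19)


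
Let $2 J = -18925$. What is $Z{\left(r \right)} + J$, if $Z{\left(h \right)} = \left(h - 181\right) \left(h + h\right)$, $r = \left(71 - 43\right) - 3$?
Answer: $- \frac{34525}{2} \approx -17263.0$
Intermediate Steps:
$J = - \frac{18925}{2}$ ($J = \frac{1}{2} \left(-18925\right) = - \frac{18925}{2} \approx -9462.5$)
$r = 25$ ($r = 28 - 3 = 25$)
$Z{\left(h \right)} = 2 h \left(-181 + h\right)$ ($Z{\left(h \right)} = \left(-181 + h\right) 2 h = 2 h \left(-181 + h\right)$)
$Z{\left(r \right)} + J = 2 \cdot 25 \left(-181 + 25\right) - \frac{18925}{2} = 2 \cdot 25 \left(-156\right) - \frac{18925}{2} = -7800 - \frac{18925}{2} = - \frac{34525}{2}$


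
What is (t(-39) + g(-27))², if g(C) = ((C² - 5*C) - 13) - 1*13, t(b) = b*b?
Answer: 5564881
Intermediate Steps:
t(b) = b²
g(C) = -26 + C² - 5*C (g(C) = (-13 + C² - 5*C) - 13 = -26 + C² - 5*C)
(t(-39) + g(-27))² = ((-39)² + (-26 + (-27)² - 5*(-27)))² = (1521 + (-26 + 729 + 135))² = (1521 + 838)² = 2359² = 5564881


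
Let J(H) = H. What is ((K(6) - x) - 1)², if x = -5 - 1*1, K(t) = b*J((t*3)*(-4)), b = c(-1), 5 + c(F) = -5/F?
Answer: 25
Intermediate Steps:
c(F) = -5 - 5/F
b = 0 (b = -5 - 5/(-1) = -5 - 5*(-1) = -5 + 5 = 0)
K(t) = 0 (K(t) = 0*((t*3)*(-4)) = 0*((3*t)*(-4)) = 0*(-12*t) = 0)
x = -6 (x = -5 - 1 = -6)
((K(6) - x) - 1)² = ((0 - 1*(-6)) - 1)² = ((0 + 6) - 1)² = (6 - 1)² = 5² = 25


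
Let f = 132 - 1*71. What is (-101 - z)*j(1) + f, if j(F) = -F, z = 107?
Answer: 269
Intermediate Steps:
f = 61 (f = 132 - 71 = 61)
(-101 - z)*j(1) + f = (-101 - 1*107)*(-1*1) + 61 = (-101 - 107)*(-1) + 61 = -208*(-1) + 61 = 208 + 61 = 269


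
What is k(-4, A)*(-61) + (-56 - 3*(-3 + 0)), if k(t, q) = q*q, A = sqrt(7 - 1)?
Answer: -413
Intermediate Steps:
A = sqrt(6) ≈ 2.4495
k(t, q) = q**2
k(-4, A)*(-61) + (-56 - 3*(-3 + 0)) = (sqrt(6))**2*(-61) + (-56 - 3*(-3 + 0)) = 6*(-61) + (-56 - 3*(-3)) = -366 + (-56 - 1*(-9)) = -366 + (-56 + 9) = -366 - 47 = -413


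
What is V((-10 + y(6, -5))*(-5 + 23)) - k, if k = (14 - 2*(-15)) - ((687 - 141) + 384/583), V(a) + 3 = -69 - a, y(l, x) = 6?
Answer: 293050/583 ≈ 502.66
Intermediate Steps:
V(a) = -72 - a (V(a) = -3 + (-69 - a) = -72 - a)
k = -293050/583 (k = (14 + 30) - (546 + 384*(1/583)) = 44 - (546 + 384/583) = 44 - 1*318702/583 = 44 - 318702/583 = -293050/583 ≈ -502.66)
V((-10 + y(6, -5))*(-5 + 23)) - k = (-72 - (-10 + 6)*(-5 + 23)) - 1*(-293050/583) = (-72 - (-4)*18) + 293050/583 = (-72 - 1*(-72)) + 293050/583 = (-72 + 72) + 293050/583 = 0 + 293050/583 = 293050/583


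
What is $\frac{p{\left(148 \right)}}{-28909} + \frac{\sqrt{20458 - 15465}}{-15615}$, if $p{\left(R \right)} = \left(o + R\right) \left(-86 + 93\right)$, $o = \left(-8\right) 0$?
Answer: $- \frac{1036}{28909} - \frac{\sqrt{4993}}{15615} \approx -0.040362$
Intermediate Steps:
$o = 0$
$p{\left(R \right)} = 7 R$ ($p{\left(R \right)} = \left(0 + R\right) \left(-86 + 93\right) = R 7 = 7 R$)
$\frac{p{\left(148 \right)}}{-28909} + \frac{\sqrt{20458 - 15465}}{-15615} = \frac{7 \cdot 148}{-28909} + \frac{\sqrt{20458 - 15465}}{-15615} = 1036 \left(- \frac{1}{28909}\right) + \sqrt{4993} \left(- \frac{1}{15615}\right) = - \frac{1036}{28909} - \frac{\sqrt{4993}}{15615}$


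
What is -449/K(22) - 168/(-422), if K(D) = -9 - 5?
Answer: 95915/2954 ≈ 32.470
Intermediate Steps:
K(D) = -14
-449/K(22) - 168/(-422) = -449/(-14) - 168/(-422) = -449*(-1/14) - 168*(-1/422) = 449/14 + 84/211 = 95915/2954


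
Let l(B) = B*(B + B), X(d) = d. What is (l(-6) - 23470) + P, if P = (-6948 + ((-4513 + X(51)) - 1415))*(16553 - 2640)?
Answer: -178457623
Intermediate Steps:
l(B) = 2*B² (l(B) = B*(2*B) = 2*B²)
P = -178434225 (P = (-6948 + ((-4513 + 51) - 1415))*(16553 - 2640) = (-6948 + (-4462 - 1415))*13913 = (-6948 - 5877)*13913 = -12825*13913 = -178434225)
(l(-6) - 23470) + P = (2*(-6)² - 23470) - 178434225 = (2*36 - 23470) - 178434225 = (72 - 23470) - 178434225 = -23398 - 178434225 = -178457623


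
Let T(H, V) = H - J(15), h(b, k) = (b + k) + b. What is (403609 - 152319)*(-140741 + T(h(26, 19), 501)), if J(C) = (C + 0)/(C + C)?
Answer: -35349089945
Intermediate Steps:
h(b, k) = k + 2*b
J(C) = ½ (J(C) = C/((2*C)) = C*(1/(2*C)) = ½)
T(H, V) = -½ + H (T(H, V) = H - 1*½ = H - ½ = -½ + H)
(403609 - 152319)*(-140741 + T(h(26, 19), 501)) = (403609 - 152319)*(-140741 + (-½ + (19 + 2*26))) = 251290*(-140741 + (-½ + (19 + 52))) = 251290*(-140741 + (-½ + 71)) = 251290*(-140741 + 141/2) = 251290*(-281341/2) = -35349089945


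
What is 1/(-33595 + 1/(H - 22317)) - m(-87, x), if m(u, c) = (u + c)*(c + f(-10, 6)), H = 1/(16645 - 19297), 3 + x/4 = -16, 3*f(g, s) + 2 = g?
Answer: -25927555876944765/1988309495227 ≈ -13040.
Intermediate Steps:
f(g, s) = -2/3 + g/3
x = -76 (x = -12 + 4*(-16) = -12 - 64 = -76)
H = -1/2652 (H = 1/(-2652) = -1/2652 ≈ -0.00037707)
m(u, c) = (-4 + c)*(c + u) (m(u, c) = (u + c)*(c + (-2/3 + (1/3)*(-10))) = (c + u)*(c + (-2/3 - 10/3)) = (c + u)*(c - 4) = (c + u)*(-4 + c) = (-4 + c)*(c + u))
1/(-33595 + 1/(H - 22317)) - m(-87, x) = 1/(-33595 + 1/(-1/2652 - 22317)) - ((-76)**2 - 4*(-76) - 4*(-87) - 76*(-87)) = 1/(-33595 + 1/(-59184685/2652)) - (5776 + 304 + 348 + 6612) = 1/(-33595 - 2652/59184685) - 1*13040 = 1/(-1988309495227/59184685) - 13040 = -59184685/1988309495227 - 13040 = -25927555876944765/1988309495227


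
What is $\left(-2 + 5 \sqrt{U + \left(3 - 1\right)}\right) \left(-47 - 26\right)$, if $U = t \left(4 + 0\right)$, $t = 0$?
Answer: $146 - 365 \sqrt{2} \approx -370.19$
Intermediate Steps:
$U = 0$ ($U = 0 \left(4 + 0\right) = 0 \cdot 4 = 0$)
$\left(-2 + 5 \sqrt{U + \left(3 - 1\right)}\right) \left(-47 - 26\right) = \left(-2 + 5 \sqrt{0 + \left(3 - 1\right)}\right) \left(-47 - 26\right) = \left(-2 + 5 \sqrt{0 + 2}\right) \left(-73\right) = \left(-2 + 5 \sqrt{2}\right) \left(-73\right) = 146 - 365 \sqrt{2}$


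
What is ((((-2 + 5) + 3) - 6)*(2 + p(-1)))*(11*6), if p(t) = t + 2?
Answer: 0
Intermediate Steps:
p(t) = 2 + t
((((-2 + 5) + 3) - 6)*(2 + p(-1)))*(11*6) = ((((-2 + 5) + 3) - 6)*(2 + (2 - 1)))*(11*6) = (((3 + 3) - 6)*(2 + 1))*66 = ((6 - 6)*3)*66 = (0*3)*66 = 0*66 = 0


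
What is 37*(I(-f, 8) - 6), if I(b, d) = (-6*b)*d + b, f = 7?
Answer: 11951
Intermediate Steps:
I(b, d) = b - 6*b*d (I(b, d) = -6*b*d + b = b - 6*b*d)
37*(I(-f, 8) - 6) = 37*((-1*7)*(1 - 6*8) - 6) = 37*(-7*(1 - 48) - 6) = 37*(-7*(-47) - 6) = 37*(329 - 6) = 37*323 = 11951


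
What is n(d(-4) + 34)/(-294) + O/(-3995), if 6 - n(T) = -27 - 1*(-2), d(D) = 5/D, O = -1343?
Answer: 15941/69090 ≈ 0.23073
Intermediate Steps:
n(T) = 31 (n(T) = 6 - (-27 - 1*(-2)) = 6 - (-27 + 2) = 6 - 1*(-25) = 6 + 25 = 31)
n(d(-4) + 34)/(-294) + O/(-3995) = 31/(-294) - 1343/(-3995) = 31*(-1/294) - 1343*(-1/3995) = -31/294 + 79/235 = 15941/69090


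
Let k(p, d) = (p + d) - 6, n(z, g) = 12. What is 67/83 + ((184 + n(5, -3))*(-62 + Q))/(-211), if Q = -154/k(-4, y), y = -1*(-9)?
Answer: -1482519/17513 ≈ -84.652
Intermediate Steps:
y = 9
k(p, d) = -6 + d + p (k(p, d) = (d + p) - 6 = -6 + d + p)
Q = 154 (Q = -154/(-6 + 9 - 4) = -154/(-1) = -154*(-1) = 154)
67/83 + ((184 + n(5, -3))*(-62 + Q))/(-211) = 67/83 + ((184 + 12)*(-62 + 154))/(-211) = 67*(1/83) + (196*92)*(-1/211) = 67/83 + 18032*(-1/211) = 67/83 - 18032/211 = -1482519/17513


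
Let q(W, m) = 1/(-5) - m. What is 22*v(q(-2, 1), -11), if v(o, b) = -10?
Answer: -220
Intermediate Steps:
q(W, m) = -1/5 - m
22*v(q(-2, 1), -11) = 22*(-10) = -220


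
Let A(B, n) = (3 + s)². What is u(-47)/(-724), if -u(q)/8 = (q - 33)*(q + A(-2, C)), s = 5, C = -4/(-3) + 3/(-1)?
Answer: -2720/181 ≈ -15.028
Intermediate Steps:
C = -5/3 (C = -4*(-⅓) + 3*(-1) = 4/3 - 3 = -5/3 ≈ -1.6667)
A(B, n) = 64 (A(B, n) = (3 + 5)² = 8² = 64)
u(q) = -8*(-33 + q)*(64 + q) (u(q) = -8*(q - 33)*(q + 64) = -8*(-33 + q)*(64 + q))
u(-47)/(-724) = (16896 - 248*(-47) - 8*(-47)²)/(-724) = (16896 + 11656 - 8*2209)*(-1/724) = (16896 + 11656 - 17672)*(-1/724) = 10880*(-1/724) = -2720/181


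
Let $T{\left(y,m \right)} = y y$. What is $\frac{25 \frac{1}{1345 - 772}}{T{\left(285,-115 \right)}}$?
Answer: $\frac{1}{1861677} \approx 5.3715 \cdot 10^{-7}$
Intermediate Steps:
$T{\left(y,m \right)} = y^{2}$
$\frac{25 \frac{1}{1345 - 772}}{T{\left(285,-115 \right)}} = \frac{25 \frac{1}{1345 - 772}}{285^{2}} = \frac{25 \cdot \frac{1}{573}}{81225} = 25 \cdot \frac{1}{573} \cdot \frac{1}{81225} = \frac{25}{573} \cdot \frac{1}{81225} = \frac{1}{1861677}$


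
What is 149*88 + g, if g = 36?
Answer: 13148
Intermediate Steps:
149*88 + g = 149*88 + 36 = 13112 + 36 = 13148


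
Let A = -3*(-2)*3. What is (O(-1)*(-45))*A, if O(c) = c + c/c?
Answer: 0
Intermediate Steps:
O(c) = 1 + c (O(c) = c + 1 = 1 + c)
A = 18 (A = 6*3 = 18)
(O(-1)*(-45))*A = ((1 - 1)*(-45))*18 = (0*(-45))*18 = 0*18 = 0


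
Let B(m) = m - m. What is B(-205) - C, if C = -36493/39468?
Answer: 36493/39468 ≈ 0.92462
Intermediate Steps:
B(m) = 0
C = -36493/39468 (C = -36493*1/39468 = -36493/39468 ≈ -0.92462)
B(-205) - C = 0 - 1*(-36493/39468) = 0 + 36493/39468 = 36493/39468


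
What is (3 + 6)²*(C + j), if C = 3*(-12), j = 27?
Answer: -729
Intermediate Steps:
C = -36
(3 + 6)²*(C + j) = (3 + 6)²*(-36 + 27) = 9²*(-9) = 81*(-9) = -729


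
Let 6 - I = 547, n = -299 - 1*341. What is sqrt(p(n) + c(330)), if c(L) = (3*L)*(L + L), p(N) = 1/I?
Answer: sqrt(191237764859)/541 ≈ 808.33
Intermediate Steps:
n = -640 (n = -299 - 341 = -640)
I = -541 (I = 6 - 1*547 = 6 - 547 = -541)
p(N) = -1/541 (p(N) = 1/(-541) = -1/541)
c(L) = 6*L**2 (c(L) = (3*L)*(2*L) = 6*L**2)
sqrt(p(n) + c(330)) = sqrt(-1/541 + 6*330**2) = sqrt(-1/541 + 6*108900) = sqrt(-1/541 + 653400) = sqrt(353489399/541) = sqrt(191237764859)/541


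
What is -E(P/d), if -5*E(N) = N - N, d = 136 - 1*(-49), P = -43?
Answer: 0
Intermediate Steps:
d = 185 (d = 136 + 49 = 185)
E(N) = 0 (E(N) = -(N - N)/5 = -⅕*0 = 0)
-E(P/d) = -1*0 = 0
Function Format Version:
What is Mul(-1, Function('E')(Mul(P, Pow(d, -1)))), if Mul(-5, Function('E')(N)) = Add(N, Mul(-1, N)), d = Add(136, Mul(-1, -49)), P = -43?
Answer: 0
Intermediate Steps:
d = 185 (d = Add(136, 49) = 185)
Function('E')(N) = 0 (Function('E')(N) = Mul(Rational(-1, 5), Add(N, Mul(-1, N))) = Mul(Rational(-1, 5), 0) = 0)
Mul(-1, Function('E')(Mul(P, Pow(d, -1)))) = Mul(-1, 0) = 0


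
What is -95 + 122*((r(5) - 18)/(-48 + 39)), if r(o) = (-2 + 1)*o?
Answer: 1951/9 ≈ 216.78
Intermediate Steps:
r(o) = -o
-95 + 122*((r(5) - 18)/(-48 + 39)) = -95 + 122*((-1*5 - 18)/(-48 + 39)) = -95 + 122*((-5 - 18)/(-9)) = -95 + 122*(-23*(-⅑)) = -95 + 122*(23/9) = -95 + 2806/9 = 1951/9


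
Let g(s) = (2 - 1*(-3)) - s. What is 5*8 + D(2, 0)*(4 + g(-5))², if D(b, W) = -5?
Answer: -940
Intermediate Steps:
g(s) = 5 - s (g(s) = (2 + 3) - s = 5 - s)
5*8 + D(2, 0)*(4 + g(-5))² = 5*8 - 5*(4 + (5 - 1*(-5)))² = 40 - 5*(4 + (5 + 5))² = 40 - 5*(4 + 10)² = 40 - 5*14² = 40 - 5*196 = 40 - 980 = -940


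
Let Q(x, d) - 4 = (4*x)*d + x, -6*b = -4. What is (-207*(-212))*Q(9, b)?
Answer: 1623708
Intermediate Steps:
b = 2/3 (b = -1/6*(-4) = 2/3 ≈ 0.66667)
Q(x, d) = 4 + x + 4*d*x (Q(x, d) = 4 + ((4*x)*d + x) = 4 + (4*d*x + x) = 4 + (x + 4*d*x) = 4 + x + 4*d*x)
(-207*(-212))*Q(9, b) = (-207*(-212))*(4 + 9 + 4*(2/3)*9) = 43884*(4 + 9 + 24) = 43884*37 = 1623708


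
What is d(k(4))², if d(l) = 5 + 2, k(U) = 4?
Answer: 49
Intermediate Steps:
d(l) = 7
d(k(4))² = 7² = 49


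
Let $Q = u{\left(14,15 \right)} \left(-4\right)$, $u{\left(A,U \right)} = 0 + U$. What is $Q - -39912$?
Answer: $39852$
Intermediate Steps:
$u{\left(A,U \right)} = U$
$Q = -60$ ($Q = 15 \left(-4\right) = -60$)
$Q - -39912 = -60 - -39912 = -60 + 39912 = 39852$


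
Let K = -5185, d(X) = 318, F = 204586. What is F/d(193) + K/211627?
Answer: 21647136296/33648693 ≈ 643.33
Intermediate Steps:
F/d(193) + K/211627 = 204586/318 - 5185/211627 = 204586*(1/318) - 5185*1/211627 = 102293/159 - 5185/211627 = 21647136296/33648693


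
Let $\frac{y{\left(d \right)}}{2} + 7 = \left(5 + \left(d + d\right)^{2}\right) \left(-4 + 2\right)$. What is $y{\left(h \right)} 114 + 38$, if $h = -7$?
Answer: $-93214$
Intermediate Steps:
$y{\left(d \right)} = -34 - 16 d^{2}$ ($y{\left(d \right)} = -14 + 2 \left(5 + \left(d + d\right)^{2}\right) \left(-4 + 2\right) = -14 + 2 \left(5 + \left(2 d\right)^{2}\right) \left(-2\right) = -14 + 2 \left(5 + 4 d^{2}\right) \left(-2\right) = -14 + 2 \left(-10 - 8 d^{2}\right) = -14 - \left(20 + 16 d^{2}\right) = -34 - 16 d^{2}$)
$y{\left(h \right)} 114 + 38 = \left(-34 - 16 \left(-7\right)^{2}\right) 114 + 38 = \left(-34 - 784\right) 114 + 38 = \left(-818\right) 114 + 38 = -93252 + 38 = -93214$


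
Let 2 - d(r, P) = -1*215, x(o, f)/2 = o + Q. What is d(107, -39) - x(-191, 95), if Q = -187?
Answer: 973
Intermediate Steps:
x(o, f) = -374 + 2*o (x(o, f) = 2*(o - 187) = 2*(-187 + o) = -374 + 2*o)
d(r, P) = 217 (d(r, P) = 2 - (-1)*215 = 2 - 1*(-215) = 2 + 215 = 217)
d(107, -39) - x(-191, 95) = 217 - (-374 + 2*(-191)) = 217 - (-374 - 382) = 217 - 1*(-756) = 217 + 756 = 973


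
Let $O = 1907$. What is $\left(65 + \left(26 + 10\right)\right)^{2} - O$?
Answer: $8294$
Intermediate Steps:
$\left(65 + \left(26 + 10\right)\right)^{2} - O = \left(65 + \left(26 + 10\right)\right)^{2} - 1907 = \left(65 + 36\right)^{2} - 1907 = 101^{2} - 1907 = 10201 - 1907 = 8294$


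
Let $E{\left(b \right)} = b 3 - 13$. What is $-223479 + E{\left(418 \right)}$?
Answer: $-222238$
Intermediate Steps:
$E{\left(b \right)} = -13 + 3 b$ ($E{\left(b \right)} = 3 b - 13 = -13 + 3 b$)
$-223479 + E{\left(418 \right)} = -223479 + \left(-13 + 3 \cdot 418\right) = -223479 + \left(-13 + 1254\right) = -223479 + 1241 = -222238$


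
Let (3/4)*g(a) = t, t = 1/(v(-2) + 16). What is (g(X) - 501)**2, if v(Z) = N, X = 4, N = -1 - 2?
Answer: 381616225/1521 ≈ 2.5090e+5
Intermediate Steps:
N = -3
v(Z) = -3
t = 1/13 (t = 1/(-3 + 16) = 1/13 ≈ 0.076923)
g(a) = 4/39 (g(a) = (4/3)*(1/13) = 4/39)
(g(X) - 501)**2 = (4/39 - 501)**2 = (-19535/39)**2 = 381616225/1521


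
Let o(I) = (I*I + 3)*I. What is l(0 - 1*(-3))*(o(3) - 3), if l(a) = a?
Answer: 99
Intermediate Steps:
o(I) = I*(3 + I²) (o(I) = (I² + 3)*I = (3 + I²)*I = I*(3 + I²))
l(0 - 1*(-3))*(o(3) - 3) = (0 - 1*(-3))*(3*(3 + 3²) - 3) = (0 + 3)*(3*(3 + 9) - 3) = 3*(3*12 - 3) = 3*(36 - 3) = 3*33 = 99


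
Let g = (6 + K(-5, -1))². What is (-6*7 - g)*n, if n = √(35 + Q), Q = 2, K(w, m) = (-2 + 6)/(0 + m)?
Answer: -46*√37 ≈ -279.81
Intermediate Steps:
K(w, m) = 4/m
g = 4 (g = (6 + 4/(-1))² = (6 + 4*(-1))² = (6 - 4)² = 2² = 4)
n = √37 (n = √(35 + 2) = √37 ≈ 6.0828)
(-6*7 - g)*n = (-6*7 - 1*4)*√37 = (-42 - 4)*√37 = -46*√37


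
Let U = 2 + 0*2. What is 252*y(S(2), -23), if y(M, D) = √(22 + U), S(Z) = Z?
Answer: 504*√6 ≈ 1234.5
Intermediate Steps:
U = 2 (U = 2 + 0 = 2)
y(M, D) = 2*√6 (y(M, D) = √(22 + 2) = √24 = 2*√6)
252*y(S(2), -23) = 252*(2*√6) = 504*√6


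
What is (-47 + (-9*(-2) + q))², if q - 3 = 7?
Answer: 361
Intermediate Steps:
q = 10 (q = 3 + 7 = 10)
(-47 + (-9*(-2) + q))² = (-47 + (-9*(-2) + 10))² = (-47 + (18 + 10))² = (-47 + 28)² = (-19)² = 361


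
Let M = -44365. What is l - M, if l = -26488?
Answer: 17877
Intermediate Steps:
l - M = -26488 - 1*(-44365) = -26488 + 44365 = 17877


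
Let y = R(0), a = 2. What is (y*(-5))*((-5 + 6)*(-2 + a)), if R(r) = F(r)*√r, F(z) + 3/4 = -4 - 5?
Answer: 0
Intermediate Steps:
F(z) = -39/4 (F(z) = -¾ + (-4 - 5) = -¾ - 9 = -39/4)
R(r) = -39*√r/4
y = 0 (y = -39*√0/4 = -39/4*0 = 0)
(y*(-5))*((-5 + 6)*(-2 + a)) = (0*(-5))*((-5 + 6)*(-2 + 2)) = 0*(1*0) = 0*0 = 0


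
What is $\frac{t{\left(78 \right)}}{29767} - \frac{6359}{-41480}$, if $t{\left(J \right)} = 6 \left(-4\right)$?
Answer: $\frac{11076049}{72631480} \approx 0.1525$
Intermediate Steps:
$t{\left(J \right)} = -24$
$\frac{t{\left(78 \right)}}{29767} - \frac{6359}{-41480} = - \frac{24}{29767} - \frac{6359}{-41480} = \left(-24\right) \frac{1}{29767} - - \frac{6359}{41480} = - \frac{24}{29767} + \frac{6359}{41480} = \frac{11076049}{72631480}$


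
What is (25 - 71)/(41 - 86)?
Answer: 46/45 ≈ 1.0222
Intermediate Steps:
(25 - 71)/(41 - 86) = -46/(-45) = -1/45*(-46) = 46/45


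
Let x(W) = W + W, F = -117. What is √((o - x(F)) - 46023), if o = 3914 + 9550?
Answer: 5*I*√1293 ≈ 179.79*I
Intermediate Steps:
o = 13464
x(W) = 2*W
√((o - x(F)) - 46023) = √((13464 - 2*(-117)) - 46023) = √((13464 - 1*(-234)) - 46023) = √((13464 + 234) - 46023) = √(13698 - 46023) = √(-32325) = 5*I*√1293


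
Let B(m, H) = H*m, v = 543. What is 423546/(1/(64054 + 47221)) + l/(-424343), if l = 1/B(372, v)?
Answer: 4039782647857657162199/85715588628 ≈ 4.7130e+10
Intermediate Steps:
l = 1/201996 (l = 1/(543*372) = 1/201996 ≈ 4.9506e-6)
423546/(1/(64054 + 47221)) + l/(-424343) = 423546/(1/(64054 + 47221)) + (1/201996)/(-424343) = 423546/(1/111275) + (1/201996)*(-1/424343) = 423546/(1/111275) - 1/85715588628 = 423546*111275 - 1/85715588628 = 47130081150 - 1/85715588628 = 4039782647857657162199/85715588628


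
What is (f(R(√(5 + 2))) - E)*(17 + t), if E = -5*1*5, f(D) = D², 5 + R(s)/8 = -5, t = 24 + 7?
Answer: 308400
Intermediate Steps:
t = 31
R(s) = -80 (R(s) = -40 + 8*(-5) = -40 - 40 = -80)
E = -25 (E = -5*5 = -25)
(f(R(√(5 + 2))) - E)*(17 + t) = ((-80)² - 1*(-25))*(17 + 31) = (6400 + 25)*48 = 6425*48 = 308400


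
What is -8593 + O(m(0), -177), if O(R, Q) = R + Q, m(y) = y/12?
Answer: -8770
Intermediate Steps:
m(y) = y/12 (m(y) = y*(1/12) = y/12)
O(R, Q) = Q + R
-8593 + O(m(0), -177) = -8593 + (-177 + (1/12)*0) = -8593 + (-177 + 0) = -8593 - 177 = -8770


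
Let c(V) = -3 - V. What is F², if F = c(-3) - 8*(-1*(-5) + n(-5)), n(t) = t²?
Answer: 57600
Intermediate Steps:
F = -240 (F = (-3 - 1*(-3)) - 8*(-1*(-5) + (-5)²) = (-3 + 3) - 8*(5 + 25) = 0 - 8*30 = 0 - 240 = -240)
F² = (-240)² = 57600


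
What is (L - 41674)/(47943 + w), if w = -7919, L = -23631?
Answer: -65305/40024 ≈ -1.6316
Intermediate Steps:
(L - 41674)/(47943 + w) = (-23631 - 41674)/(47943 - 7919) = -65305/40024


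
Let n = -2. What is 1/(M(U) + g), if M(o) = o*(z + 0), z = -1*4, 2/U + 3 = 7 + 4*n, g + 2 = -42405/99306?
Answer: -33102/14135 ≈ -2.3418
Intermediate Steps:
g = -80339/33102 (g = -2 - 42405/99306 = -2 - 42405*1/99306 = -2 - 14135/33102 = -80339/33102 ≈ -2.4270)
U = -½ (U = 2/(-3 + (7 + 4*(-2))) = 2/(-3 + (7 - 8)) = 2/(-3 - 1) = 2/(-4) = 2*(-¼) = -½ ≈ -0.50000)
z = -4
M(o) = -4*o (M(o) = o*(-4 + 0) = o*(-4) = -4*o)
1/(M(U) + g) = 1/(-4*(-½) - 80339/33102) = 1/(2 - 80339/33102) = 1/(-14135/33102) = -33102/14135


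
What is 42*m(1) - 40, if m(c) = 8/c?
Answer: 296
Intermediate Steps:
42*m(1) - 40 = 42*(8/1) - 40 = 42*(8*1) - 40 = 42*8 - 40 = 336 - 40 = 296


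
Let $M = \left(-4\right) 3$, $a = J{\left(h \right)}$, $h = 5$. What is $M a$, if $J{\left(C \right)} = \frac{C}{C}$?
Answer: $-12$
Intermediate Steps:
$J{\left(C \right)} = 1$
$a = 1$
$M = -12$
$M a = \left(-12\right) 1 = -12$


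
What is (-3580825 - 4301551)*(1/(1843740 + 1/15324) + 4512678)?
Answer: -1004993642260634357206032/28253471761 ≈ -3.5571e+13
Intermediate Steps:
(-3580825 - 4301551)*(1/(1843740 + 1/15324) + 4512678) = -7882376*(1/(1843740 + 1/15324) + 4512678) = -7882376*(1/(28253471761/15324) + 4512678) = -7882376*(15324/28253471761 + 4512678) = -7882376*127498820439501282/28253471761 = -1004993642260634357206032/28253471761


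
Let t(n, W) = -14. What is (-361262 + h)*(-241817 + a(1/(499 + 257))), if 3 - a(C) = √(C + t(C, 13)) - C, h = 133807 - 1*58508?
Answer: 17425763838943/252 + 95321*I*√222243/42 ≈ 6.915e+10 + 1.0699e+6*I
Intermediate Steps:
h = 75299 (h = 133807 - 58508 = 75299)
a(C) = 3 + C - √(-14 + C) (a(C) = 3 - (√(C - 14) - C) = 3 - (√(-14 + C) - C) = 3 + (C - √(-14 + C)) = 3 + C - √(-14 + C))
(-361262 + h)*(-241817 + a(1/(499 + 257))) = (-361262 + 75299)*(-241817 + (3 + 1/(499 + 257) - √(-14 + 1/(499 + 257)))) = -285963*(-241817 + (3 + 1/756 - √(-14 + 1/756))) = -285963*(-241817 + (3 + 1/756 - √(-10583/756))) = -285963*(-241817 + (3 + 1/756 - I*√222243/126)) = -285963*(-241817 + (2269/756 - I*√222243/126)) = -285963*(-182811383/756 - I*√222243/126) = 17425763838943/252 + 95321*I*√222243/42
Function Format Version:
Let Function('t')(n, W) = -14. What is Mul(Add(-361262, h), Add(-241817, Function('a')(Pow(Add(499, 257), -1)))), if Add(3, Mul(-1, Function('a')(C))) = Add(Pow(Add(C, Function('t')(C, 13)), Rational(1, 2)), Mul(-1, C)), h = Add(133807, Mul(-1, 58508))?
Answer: Add(Rational(17425763838943, 252), Mul(Rational(95321, 42), I, Pow(222243, Rational(1, 2)))) ≈ Add(6.9150e+10, Mul(1.0699e+6, I))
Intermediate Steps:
h = 75299 (h = Add(133807, -58508) = 75299)
Function('a')(C) = Add(3, C, Mul(-1, Pow(Add(-14, C), Rational(1, 2)))) (Function('a')(C) = Add(3, Mul(-1, Add(Pow(Add(C, -14), Rational(1, 2)), Mul(-1, C)))) = Add(3, Mul(-1, Add(Pow(Add(-14, C), Rational(1, 2)), Mul(-1, C)))) = Add(3, Add(C, Mul(-1, Pow(Add(-14, C), Rational(1, 2))))) = Add(3, C, Mul(-1, Pow(Add(-14, C), Rational(1, 2)))))
Mul(Add(-361262, h), Add(-241817, Function('a')(Pow(Add(499, 257), -1)))) = Mul(Add(-361262, 75299), Add(-241817, Add(3, Pow(Add(499, 257), -1), Mul(-1, Pow(Add(-14, Pow(Add(499, 257), -1)), Rational(1, 2)))))) = Mul(-285963, Add(-241817, Add(3, Pow(756, -1), Mul(-1, Pow(Add(-14, Pow(756, -1)), Rational(1, 2)))))) = Mul(-285963, Add(-241817, Add(3, Rational(1, 756), Mul(-1, Pow(Add(-14, Rational(1, 756)), Rational(1, 2)))))) = Mul(-285963, Add(-241817, Add(3, Rational(1, 756), Mul(-1, Pow(Rational(-10583, 756), Rational(1, 2)))))) = Mul(-285963, Add(-241817, Add(3, Rational(1, 756), Mul(-1, Mul(Rational(1, 126), I, Pow(222243, Rational(1, 2))))))) = Mul(-285963, Add(-241817, Add(3, Rational(1, 756), Mul(Rational(-1, 126), I, Pow(222243, Rational(1, 2)))))) = Mul(-285963, Add(-241817, Add(Rational(2269, 756), Mul(Rational(-1, 126), I, Pow(222243, Rational(1, 2)))))) = Mul(-285963, Add(Rational(-182811383, 756), Mul(Rational(-1, 126), I, Pow(222243, Rational(1, 2))))) = Add(Rational(17425763838943, 252), Mul(Rational(95321, 42), I, Pow(222243, Rational(1, 2))))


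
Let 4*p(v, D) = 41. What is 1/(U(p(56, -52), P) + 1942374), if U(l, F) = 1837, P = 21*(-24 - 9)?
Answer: 1/1944211 ≈ 5.1435e-7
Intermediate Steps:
p(v, D) = 41/4 (p(v, D) = (¼)*41 = 41/4)
P = -693 (P = 21*(-33) = -693)
1/(U(p(56, -52), P) + 1942374) = 1/(1837 + 1942374) = 1/1944211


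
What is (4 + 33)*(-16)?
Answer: -592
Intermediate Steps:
(4 + 33)*(-16) = 37*(-16) = -592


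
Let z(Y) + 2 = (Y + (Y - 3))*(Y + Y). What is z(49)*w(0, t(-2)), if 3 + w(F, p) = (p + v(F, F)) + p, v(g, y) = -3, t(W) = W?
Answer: -93080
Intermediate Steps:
w(F, p) = -6 + 2*p (w(F, p) = -3 + ((p - 3) + p) = -3 + ((-3 + p) + p) = -3 + (-3 + 2*p) = -6 + 2*p)
z(Y) = -2 + 2*Y*(-3 + 2*Y) (z(Y) = -2 + (Y + (Y - 3))*(Y + Y) = -2 + (Y + (-3 + Y))*(2*Y) = -2 + (-3 + 2*Y)*(2*Y) = -2 + 2*Y*(-3 + 2*Y))
z(49)*w(0, t(-2)) = (-2 - 6*49 + 4*49²)*(-6 + 2*(-2)) = (-2 - 294 + 4*2401)*(-6 - 4) = (-2 - 294 + 9604)*(-10) = 9308*(-10) = -93080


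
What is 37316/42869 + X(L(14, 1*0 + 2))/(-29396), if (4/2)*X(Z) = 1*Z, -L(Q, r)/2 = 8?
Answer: 274321022/315044281 ≈ 0.87074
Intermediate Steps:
L(Q, r) = -16 (L(Q, r) = -2*8 = -16)
X(Z) = Z/2 (X(Z) = (1*Z)/2 = Z/2)
37316/42869 + X(L(14, 1*0 + 2))/(-29396) = 37316/42869 + ((1/2)*(-16))/(-29396) = 37316*(1/42869) - 8*(-1/29396) = 37316/42869 + 2/7349 = 274321022/315044281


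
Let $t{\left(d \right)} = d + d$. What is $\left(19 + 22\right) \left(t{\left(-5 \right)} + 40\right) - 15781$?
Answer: $-14551$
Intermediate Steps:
$t{\left(d \right)} = 2 d$
$\left(19 + 22\right) \left(t{\left(-5 \right)} + 40\right) - 15781 = \left(19 + 22\right) \left(2 \left(-5\right) + 40\right) - 15781 = 41 \left(-10 + 40\right) - 15781 = 41 \cdot 30 - 15781 = 1230 - 15781 = -14551$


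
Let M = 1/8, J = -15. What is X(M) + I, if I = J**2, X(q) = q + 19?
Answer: 1953/8 ≈ 244.13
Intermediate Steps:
M = 1/8 ≈ 0.12500
X(q) = 19 + q
I = 225 (I = (-15)**2 = 225)
X(M) + I = (19 + 1/8) + 225 = 153/8 + 225 = 1953/8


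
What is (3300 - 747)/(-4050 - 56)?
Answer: -2553/4106 ≈ -0.62177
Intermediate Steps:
(3300 - 747)/(-4050 - 56) = 2553/(-4106) = 2553*(-1/4106) = -2553/4106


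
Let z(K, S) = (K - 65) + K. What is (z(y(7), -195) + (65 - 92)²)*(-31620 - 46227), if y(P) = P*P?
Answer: -59319414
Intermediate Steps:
y(P) = P²
z(K, S) = -65 + 2*K (z(K, S) = (-65 + K) + K = -65 + 2*K)
(z(y(7), -195) + (65 - 92)²)*(-31620 - 46227) = ((-65 + 2*7²) + (65 - 92)²)*(-31620 - 46227) = ((-65 + 2*49) + (-27)²)*(-77847) = ((-65 + 98) + 729)*(-77847) = (33 + 729)*(-77847) = 762*(-77847) = -59319414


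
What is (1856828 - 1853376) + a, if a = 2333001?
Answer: 2336453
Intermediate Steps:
(1856828 - 1853376) + a = (1856828 - 1853376) + 2333001 = 3452 + 2333001 = 2336453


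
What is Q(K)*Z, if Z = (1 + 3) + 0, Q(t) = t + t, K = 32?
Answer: 256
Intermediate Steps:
Q(t) = 2*t
Z = 4 (Z = 4 + 0 = 4)
Q(K)*Z = (2*32)*4 = 64*4 = 256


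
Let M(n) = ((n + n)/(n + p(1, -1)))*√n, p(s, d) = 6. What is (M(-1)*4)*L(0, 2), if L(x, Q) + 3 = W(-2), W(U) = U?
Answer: 8*I ≈ 8.0*I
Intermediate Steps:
M(n) = 2*n^(3/2)/(6 + n) (M(n) = ((n + n)/(n + 6))*√n = ((2*n)/(6 + n))*√n = (2*n/(6 + n))*√n = 2*n^(3/2)/(6 + n))
L(x, Q) = -5 (L(x, Q) = -3 - 2 = -5)
(M(-1)*4)*L(0, 2) = ((2*(-1)^(3/2)/(6 - 1))*4)*(-5) = ((2*(-I)/5)*4)*(-5) = ((2*(-I)*(⅕))*4)*(-5) = (-2*I/5*4)*(-5) = -8*I/5*(-5) = 8*I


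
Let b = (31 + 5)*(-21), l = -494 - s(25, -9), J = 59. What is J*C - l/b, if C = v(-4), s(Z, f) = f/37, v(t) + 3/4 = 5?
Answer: 3497855/13986 ≈ 250.10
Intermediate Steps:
v(t) = 17/4 (v(t) = -¾ + 5 = 17/4)
s(Z, f) = f/37 (s(Z, f) = f*(1/37) = f/37)
l = -18269/37 (l = -494 - (-9)/37 = -494 - 1*(-9/37) = -494 + 9/37 = -18269/37 ≈ -493.76)
b = -756 (b = 36*(-21) = -756)
C = 17/4 ≈ 4.2500
J*C - l/b = 59*(17/4) - (-18269)/(37*(-756)) = 1003/4 - (-18269)*(-1)/(37*756) = 1003/4 - 1*18269/27972 = 1003/4 - 18269/27972 = 3497855/13986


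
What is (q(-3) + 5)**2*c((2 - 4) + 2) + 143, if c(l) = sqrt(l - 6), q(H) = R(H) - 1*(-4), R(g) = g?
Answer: 143 + 36*I*sqrt(6) ≈ 143.0 + 88.182*I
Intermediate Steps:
q(H) = 4 + H (q(H) = H - 1*(-4) = H + 4 = 4 + H)
c(l) = sqrt(-6 + l)
(q(-3) + 5)**2*c((2 - 4) + 2) + 143 = ((4 - 3) + 5)**2*sqrt(-6 + ((2 - 4) + 2)) + 143 = (1 + 5)**2*sqrt(-6 + (-2 + 2)) + 143 = 6**2*sqrt(-6 + 0) + 143 = 36*sqrt(-6) + 143 = 36*(I*sqrt(6)) + 143 = 36*I*sqrt(6) + 143 = 143 + 36*I*sqrt(6)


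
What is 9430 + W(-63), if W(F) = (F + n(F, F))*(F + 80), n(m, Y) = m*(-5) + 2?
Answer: 13748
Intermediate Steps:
n(m, Y) = 2 - 5*m (n(m, Y) = -5*m + 2 = 2 - 5*m)
W(F) = (2 - 4*F)*(80 + F) (W(F) = (F + (2 - 5*F))*(F + 80) = (2 - 4*F)*(80 + F))
9430 + W(-63) = 9430 + (160 - 318*(-63) - 4*(-63)**2) = 9430 + (160 + 20034 - 4*3969) = 9430 + (160 + 20034 - 15876) = 9430 + 4318 = 13748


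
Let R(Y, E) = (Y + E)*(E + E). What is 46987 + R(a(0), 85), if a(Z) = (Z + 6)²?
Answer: 67557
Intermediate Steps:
a(Z) = (6 + Z)²
R(Y, E) = 2*E*(E + Y) (R(Y, E) = (E + Y)*(2*E) = 2*E*(E + Y))
46987 + R(a(0), 85) = 46987 + 2*85*(85 + (6 + 0)²) = 46987 + 2*85*(85 + 6²) = 46987 + 2*85*(85 + 36) = 46987 + 2*85*121 = 46987 + 20570 = 67557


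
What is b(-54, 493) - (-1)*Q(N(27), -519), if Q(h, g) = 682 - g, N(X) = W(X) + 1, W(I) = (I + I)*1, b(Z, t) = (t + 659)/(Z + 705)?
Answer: 261001/217 ≈ 1202.8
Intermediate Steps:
b(Z, t) = (659 + t)/(705 + Z)
W(I) = 2*I (W(I) = (2*I)*1 = 2*I)
N(X) = 1 + 2*X (N(X) = 2*X + 1 = 1 + 2*X)
b(-54, 493) - (-1)*Q(N(27), -519) = (659 + 493)/(705 - 54) - (-1)*(682 - 1*(-519)) = 1152/651 - (-1)*(682 + 519) = (1/651)*1152 - (-1)*1201 = 384/217 - 1*(-1201) = 384/217 + 1201 = 261001/217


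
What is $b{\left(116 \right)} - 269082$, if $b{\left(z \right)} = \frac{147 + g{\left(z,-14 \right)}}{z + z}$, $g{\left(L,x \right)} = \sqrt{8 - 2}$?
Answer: $- \frac{62426877}{232} + \frac{\sqrt{6}}{232} \approx -2.6908 \cdot 10^{5}$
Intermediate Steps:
$g{\left(L,x \right)} = \sqrt{6}$
$b{\left(z \right)} = \frac{147 + \sqrt{6}}{2 z}$ ($b{\left(z \right)} = \frac{147 + \sqrt{6}}{z + z} = \frac{147 + \sqrt{6}}{2 z}$)
$b{\left(116 \right)} - 269082 = \frac{147 + \sqrt{6}}{2 \cdot 116} - 269082 = \frac{1}{2} \cdot \frac{1}{116} \left(147 + \sqrt{6}\right) - 269082 = \left(\frac{147}{232} + \frac{\sqrt{6}}{232}\right) - 269082 = - \frac{62426877}{232} + \frac{\sqrt{6}}{232}$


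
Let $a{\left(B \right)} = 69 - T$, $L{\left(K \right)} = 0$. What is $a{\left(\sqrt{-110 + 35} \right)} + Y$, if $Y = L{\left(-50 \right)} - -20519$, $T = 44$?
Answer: $20544$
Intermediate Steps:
$a{\left(B \right)} = 25$ ($a{\left(B \right)} = 69 - 44 = 25$)
$Y = 20519$ ($Y = 0 - -20519 = 0 + 20519 = 20519$)
$a{\left(\sqrt{-110 + 35} \right)} + Y = 25 + 20519 = 20544$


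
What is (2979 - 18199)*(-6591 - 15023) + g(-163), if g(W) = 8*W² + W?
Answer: 329177469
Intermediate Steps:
g(W) = W + 8*W²
(2979 - 18199)*(-6591 - 15023) + g(-163) = (2979 - 18199)*(-6591 - 15023) - 163*(1 + 8*(-163)) = -15220*(-21614) - 163*(1 - 1304) = 328965080 - 163*(-1303) = 328965080 + 212389 = 329177469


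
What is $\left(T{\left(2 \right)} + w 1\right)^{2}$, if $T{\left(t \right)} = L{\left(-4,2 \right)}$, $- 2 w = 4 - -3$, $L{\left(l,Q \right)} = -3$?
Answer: $\frac{169}{4} \approx 42.25$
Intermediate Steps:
$w = - \frac{7}{2}$ ($w = - \frac{4 - -3}{2} = - \frac{4 + 3}{2} = \left(- \frac{1}{2}\right) 7 = - \frac{7}{2} \approx -3.5$)
$T{\left(t \right)} = -3$
$\left(T{\left(2 \right)} + w 1\right)^{2} = \left(-3 - \frac{7}{2}\right)^{2} = \left(- \frac{13}{2}\right)^{2} = \frac{169}{4}$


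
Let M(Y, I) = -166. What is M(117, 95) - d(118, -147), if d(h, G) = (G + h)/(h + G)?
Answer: -167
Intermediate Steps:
d(h, G) = 1 (d(h, G) = (G + h)/(G + h) = 1)
M(117, 95) - d(118, -147) = -166 - 1*1 = -166 - 1 = -167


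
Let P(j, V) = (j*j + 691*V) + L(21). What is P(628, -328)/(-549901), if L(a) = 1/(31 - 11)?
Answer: -3354721/10998020 ≈ -0.30503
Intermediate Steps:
L(a) = 1/20
P(j, V) = 1/20 + j² + 691*V (P(j, V) = (j*j + 691*V) + 1/20 = (j² + 691*V) + 1/20 = 1/20 + j² + 691*V)
P(628, -328)/(-549901) = (1/20 + 628² + 691*(-328))/(-549901) = (1/20 + 394384 - 226648)*(-1/549901) = (3354721/20)*(-1/549901) = -3354721/10998020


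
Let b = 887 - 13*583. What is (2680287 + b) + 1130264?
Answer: 3803859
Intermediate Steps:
b = -6692 (b = 887 - 7579 = -6692)
(2680287 + b) + 1130264 = (2680287 - 6692) + 1130264 = 2673595 + 1130264 = 3803859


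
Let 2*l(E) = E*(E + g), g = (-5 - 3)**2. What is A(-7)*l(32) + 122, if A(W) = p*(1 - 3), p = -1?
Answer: 3194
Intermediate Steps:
g = 64 (g = (-8)**2 = 64)
l(E) = E*(64 + E)/2 (l(E) = (E*(E + 64))/2 = (E*(64 + E))/2 = E*(64 + E)/2)
A(W) = 2 (A(W) = -(1 - 3) = -1*(-2) = 2)
A(-7)*l(32) + 122 = 2*((1/2)*32*(64 + 32)) + 122 = 2*((1/2)*32*96) + 122 = 2*1536 + 122 = 3072 + 122 = 3194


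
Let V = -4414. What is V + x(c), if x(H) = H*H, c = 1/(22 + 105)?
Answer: -71193405/16129 ≈ -4414.0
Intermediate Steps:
c = 1/127 ≈ 0.0078740
x(H) = H²
V + x(c) = -4414 + (1/127)² = -4414 + 1/16129 = -71193405/16129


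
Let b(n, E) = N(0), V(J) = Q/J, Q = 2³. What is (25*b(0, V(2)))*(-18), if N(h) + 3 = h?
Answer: 1350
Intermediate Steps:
Q = 8
V(J) = 8/J
N(h) = -3 + h
b(n, E) = -3 (b(n, E) = -3 + 0 = -3)
(25*b(0, V(2)))*(-18) = (25*(-3))*(-18) = -75*(-18) = 1350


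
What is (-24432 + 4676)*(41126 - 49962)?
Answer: 174564016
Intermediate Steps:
(-24432 + 4676)*(41126 - 49962) = -19756*(-8836) = 174564016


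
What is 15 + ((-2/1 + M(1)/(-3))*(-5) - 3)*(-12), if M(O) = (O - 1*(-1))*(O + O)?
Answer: -149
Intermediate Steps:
M(O) = 2*O*(1 + O) (M(O) = (O + 1)*(2*O) = (1 + O)*(2*O) = 2*O*(1 + O))
15 + ((-2/1 + M(1)/(-3))*(-5) - 3)*(-12) = 15 + ((-2/1 + (2*1*(1 + 1))/(-3))*(-5) - 3)*(-12) = 15 + ((-2*1 + (2*1*2)*(-⅓))*(-5) - 3)*(-12) = 15 + ((-2 + 4*(-⅓))*(-5) - 3)*(-12) = 15 + ((-2 - 4/3)*(-5) - 3)*(-12) = 15 + (-10/3*(-5) - 3)*(-12) = 15 + (50/3 - 3)*(-12) = 15 + (41/3)*(-12) = 15 - 164 = -149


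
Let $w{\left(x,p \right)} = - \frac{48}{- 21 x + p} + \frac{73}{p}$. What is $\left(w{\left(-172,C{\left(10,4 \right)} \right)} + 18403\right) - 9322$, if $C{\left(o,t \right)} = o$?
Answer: $\frac{164588873}{18110} \approx 9088.3$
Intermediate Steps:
$w{\left(x,p \right)} = - \frac{48}{p - 21 x} + \frac{73}{p}$
$\left(w{\left(-172,C{\left(10,4 \right)} \right)} + 18403\right) - 9322 = \left(\frac{\left(-1533\right) \left(-172\right) + 25 \cdot 10}{10 \left(10 - -3612\right)} + 18403\right) - 9322 = \left(\frac{263676 + 250}{10 \left(10 + 3612\right)} + 18403\right) - 9322 = \left(\frac{1}{10} \cdot \frac{1}{3622} \cdot 263926 + 18403\right) - 9322 = \left(\frac{131963}{18110} + 18403\right) - 9322 = \frac{333410293}{18110} - 9322 = \frac{164588873}{18110}$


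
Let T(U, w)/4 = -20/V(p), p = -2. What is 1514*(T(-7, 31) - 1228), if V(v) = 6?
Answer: -5638136/3 ≈ -1.8794e+6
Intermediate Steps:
T(U, w) = -40/3 (T(U, w) = 4*(-20/6) = 4*(-20*1/6) = 4*(-10/3) = -40/3)
1514*(T(-7, 31) - 1228) = 1514*(-40/3 - 1228) = 1514*(-3724/3) = -5638136/3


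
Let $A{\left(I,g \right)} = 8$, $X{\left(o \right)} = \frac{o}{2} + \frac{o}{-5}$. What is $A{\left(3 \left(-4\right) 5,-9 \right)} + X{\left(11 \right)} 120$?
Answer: $404$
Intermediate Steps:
$X{\left(o \right)} = \frac{3 o}{10}$ ($X{\left(o \right)} = o \frac{1}{2} + o \left(- \frac{1}{5}\right) = \frac{o}{2} - \frac{o}{5} = \frac{3 o}{10}$)
$A{\left(3 \left(-4\right) 5,-9 \right)} + X{\left(11 \right)} 120 = 8 + \frac{3}{10} \cdot 11 \cdot 120 = 8 + \frac{33}{10} \cdot 120 = 8 + 396 = 404$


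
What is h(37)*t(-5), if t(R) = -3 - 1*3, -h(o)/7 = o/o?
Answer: 42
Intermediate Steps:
h(o) = -7 (h(o) = -7*o/o = -7*1 = -7)
t(R) = -6 (t(R) = -3 - 3 = -6)
h(37)*t(-5) = -7*(-6) = 42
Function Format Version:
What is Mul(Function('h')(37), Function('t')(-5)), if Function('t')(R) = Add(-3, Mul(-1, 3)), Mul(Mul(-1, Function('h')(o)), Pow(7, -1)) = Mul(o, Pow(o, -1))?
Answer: 42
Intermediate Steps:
Function('h')(o) = -7 (Function('h')(o) = Mul(-7, Mul(o, Pow(o, -1))) = Mul(-7, 1) = -7)
Function('t')(R) = -6 (Function('t')(R) = Add(-3, -3) = -6)
Mul(Function('h')(37), Function('t')(-5)) = Mul(-7, -6) = 42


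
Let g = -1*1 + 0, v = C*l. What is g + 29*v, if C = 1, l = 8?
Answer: 231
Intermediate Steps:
v = 8 (v = 1*8 = 8)
g = -1 (g = -1 + 0 = -1)
g + 29*v = -1 + 29*8 = -1 + 232 = 231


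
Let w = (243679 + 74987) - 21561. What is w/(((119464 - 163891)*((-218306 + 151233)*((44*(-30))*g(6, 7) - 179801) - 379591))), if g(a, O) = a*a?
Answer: -99035/225788703758178 ≈ -4.3862e-10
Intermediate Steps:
w = 297105 (w = 318666 - 21561 = 297105)
g(a, O) = a²
w/(((119464 - 163891)*((-218306 + 151233)*((44*(-30))*g(6, 7) - 179801) - 379591))) = 297105/(((119464 - 163891)*((-218306 + 151233)*((44*(-30))*6² - 179801) - 379591))) = 297105/((-44427*(-67073*(-1320*36 - 179801) - 379591))) = 297105/((-44427*(-67073*(-47520 - 179801) - 379591))) = 297105/((-44427*(-67073*(-227321) - 379591))) = 297105/((-44427*(15247101433 - 379591))) = 297105/((-44427*15246721842)) = 297105/(-677366111274534) = 297105*(-1/677366111274534) = -99035/225788703758178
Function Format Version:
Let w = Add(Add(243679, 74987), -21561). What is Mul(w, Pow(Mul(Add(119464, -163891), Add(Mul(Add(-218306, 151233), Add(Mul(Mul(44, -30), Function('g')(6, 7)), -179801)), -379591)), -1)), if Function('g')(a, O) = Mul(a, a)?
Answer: Rational(-99035, 225788703758178) ≈ -4.3862e-10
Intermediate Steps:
w = 297105 (w = Add(318666, -21561) = 297105)
Function('g')(a, O) = Pow(a, 2)
Mul(w, Pow(Mul(Add(119464, -163891), Add(Mul(Add(-218306, 151233), Add(Mul(Mul(44, -30), Function('g')(6, 7)), -179801)), -379591)), -1)) = Mul(297105, Pow(Mul(Add(119464, -163891), Add(Mul(Add(-218306, 151233), Add(Mul(Mul(44, -30), Pow(6, 2)), -179801)), -379591)), -1)) = Mul(297105, Pow(Mul(-44427, Add(Mul(-67073, Add(Mul(-1320, 36), -179801)), -379591)), -1)) = Mul(297105, Pow(Mul(-44427, Add(Mul(-67073, Add(-47520, -179801)), -379591)), -1)) = Mul(297105, Pow(Mul(-44427, Add(Mul(-67073, -227321), -379591)), -1)) = Mul(297105, Pow(Mul(-44427, Add(15247101433, -379591)), -1)) = Mul(297105, Pow(Mul(-44427, 15246721842), -1)) = Mul(297105, Pow(-677366111274534, -1)) = Mul(297105, Rational(-1, 677366111274534)) = Rational(-99035, 225788703758178)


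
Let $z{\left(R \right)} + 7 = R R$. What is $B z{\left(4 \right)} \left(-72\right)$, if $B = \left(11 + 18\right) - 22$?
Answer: $-4536$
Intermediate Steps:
$z{\left(R \right)} = -7 + R^{2}$ ($z{\left(R \right)} = -7 + R R = -7 + R^{2}$)
$B = 7$ ($B = 29 - 22 = 7$)
$B z{\left(4 \right)} \left(-72\right) = 7 \left(-7 + 4^{2}\right) \left(-72\right) = 7 \left(-7 + 16\right) \left(-72\right) = 7 \cdot 9 \left(-72\right) = 63 \left(-72\right) = -4536$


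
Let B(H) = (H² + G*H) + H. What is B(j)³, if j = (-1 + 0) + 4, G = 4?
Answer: 13824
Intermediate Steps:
j = 3 (j = -1 + 4 = 3)
B(H) = H² + 5*H (B(H) = (H² + 4*H) + H = H² + 5*H)
B(j)³ = (3*(5 + 3))³ = (3*8)³ = 24³ = 13824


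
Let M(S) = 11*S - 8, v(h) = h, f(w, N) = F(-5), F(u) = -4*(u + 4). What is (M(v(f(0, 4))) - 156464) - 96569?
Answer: -252997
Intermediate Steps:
F(u) = -16 - 4*u (F(u) = -4*(4 + u) = -16 - 4*u)
f(w, N) = 4 (f(w, N) = -16 - 4*(-5) = -16 + 20 = 4)
M(S) = -8 + 11*S
(M(v(f(0, 4))) - 156464) - 96569 = ((-8 + 11*4) - 156464) - 96569 = ((-8 + 44) - 156464) - 96569 = (36 - 156464) - 96569 = -156428 - 96569 = -252997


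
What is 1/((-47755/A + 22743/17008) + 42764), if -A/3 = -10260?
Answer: 26175312/1119355432993 ≈ 2.3384e-5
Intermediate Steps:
A = 30780 (A = -3*(-10260) = 30780)
1/((-47755/A + 22743/17008) + 42764) = 1/((-47755/30780 + 22743/17008) + 42764) = 1/((-47755*1/30780 + 22743*(1/17008)) + 42764) = 1/((-9551/6156 + 22743/17008) + 42764) = 1/(-5609375/26175312 + 42764) = 1/(1119355432993/26175312) = 26175312/1119355432993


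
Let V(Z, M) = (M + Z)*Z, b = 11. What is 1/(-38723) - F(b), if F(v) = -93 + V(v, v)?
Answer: -5769728/38723 ≈ -149.00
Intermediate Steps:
V(Z, M) = Z*(M + Z)
F(v) = -93 + 2*v**2 (F(v) = -93 + v*(v + v) = -93 + v*(2*v) = -93 + 2*v**2)
1/(-38723) - F(b) = 1/(-38723) - (-93 + 2*11**2) = -1/38723 - (-93 + 2*121) = -1/38723 - (-93 + 242) = -1/38723 - 1*149 = -1/38723 - 149 = -5769728/38723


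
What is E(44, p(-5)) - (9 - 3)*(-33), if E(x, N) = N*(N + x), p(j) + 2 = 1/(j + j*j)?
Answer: 46401/400 ≈ 116.00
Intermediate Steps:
p(j) = -2 + 1/(j + j²) (p(j) = -2 + 1/(j + j*j) = -2 + 1/(j + j²))
E(44, p(-5)) - (9 - 3)*(-33) = ((1 - 2*(-5) - 2*(-5)²)/((-5)*(1 - 5)))*((1 - 2*(-5) - 2*(-5)²)/((-5)*(1 - 5)) + 44) - (9 - 3)*(-33) = (-⅕*(1 + 10 - 2*25)/(-4))*(-⅕*(1 + 10 - 2*25)/(-4) + 44) - 6*(-33) = (-⅕*(-¼)*(1 + 10 - 50))*(-⅕*(-¼)*(1 + 10 - 50) + 44) - 1*(-198) = (-⅕*(-¼)*(-39))*(-⅕*(-¼)*(-39) + 44) + 198 = -39*(-39/20 + 44)/20 + 198 = -39/20*841/20 + 198 = -32799/400 + 198 = 46401/400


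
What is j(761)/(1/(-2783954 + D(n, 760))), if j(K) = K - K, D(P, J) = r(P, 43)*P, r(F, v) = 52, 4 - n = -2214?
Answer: 0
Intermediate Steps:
n = 2218 (n = 4 - 1*(-2214) = 4 + 2214 = 2218)
D(P, J) = 52*P
j(K) = 0
j(761)/(1/(-2783954 + D(n, 760))) = 0/(1/(-2783954 + 52*2218)) = 0/(1/(-2783954 + 115336)) = 0/(1/(-2668618)) = 0/(-1/2668618) = 0*(-2668618) = 0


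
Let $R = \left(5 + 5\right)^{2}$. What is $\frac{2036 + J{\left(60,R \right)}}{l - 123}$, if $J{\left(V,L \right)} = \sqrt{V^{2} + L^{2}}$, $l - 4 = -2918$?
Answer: $- \frac{2036}{3037} - \frac{20 \sqrt{34}}{3037} \approx -0.7088$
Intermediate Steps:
$l = -2914$ ($l = 4 - 2918 = -2914$)
$R = 100$ ($R = 10^{2} = 100$)
$J{\left(V,L \right)} = \sqrt{L^{2} + V^{2}}$
$\frac{2036 + J{\left(60,R \right)}}{l - 123} = \frac{2036 + \sqrt{100^{2} + 60^{2}}}{-2914 - 123} = \frac{2036 + \sqrt{10000 + 3600}}{-3037} = \left(2036 + \sqrt{13600}\right) \left(- \frac{1}{3037}\right) = \left(2036 + 20 \sqrt{34}\right) \left(- \frac{1}{3037}\right) = - \frac{2036}{3037} - \frac{20 \sqrt{34}}{3037}$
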